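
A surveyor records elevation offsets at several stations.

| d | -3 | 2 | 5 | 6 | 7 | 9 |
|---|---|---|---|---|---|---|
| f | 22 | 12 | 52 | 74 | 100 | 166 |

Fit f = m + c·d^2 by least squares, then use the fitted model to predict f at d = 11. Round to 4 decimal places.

Normal-equation sums: Σ1 = 6, Σd^2 = 204, Σd^2·d^2 = 10980.
For Mᵀf: Σf = 426, Σd^2·f = 22556.
So MᵀM·[m, c]ᵀ = Mᵀf: [[6, 204]; [204, 10980]]·[m, c]ᵀ = [426, 22556]ᵀ.
Eliminating c: 10980·(row 1) − 204·(row 2) gives 24264·m = 10980·426 − 204·22556 = 76056, so m = 3169/1011.
Then c = (22556 − 204·(3169/1011))/10980 = 2018/1011.
At d = 11: f̂ = (3169/1011)·(1) + (2018/1011)·(121) = 82449/337.

f̂ = 244.6558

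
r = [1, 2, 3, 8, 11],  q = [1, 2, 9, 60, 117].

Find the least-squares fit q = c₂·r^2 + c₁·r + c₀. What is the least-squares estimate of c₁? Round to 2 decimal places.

Normal-equation sums: Σr^2·r^2 = 18835, Σr^2·r = 1879, Σr^2 = 199, Σr·r = 199, Σr = 25, Σ1 = 5.
Right-hand side: Σr^2·q = 18087, Σr·q = 1799, Σq = 189.
Row-reducing yields c₂ = 33574/32799, c₁ = -1735/2523, c₀ = 5444/10933.

c₁ = -0.69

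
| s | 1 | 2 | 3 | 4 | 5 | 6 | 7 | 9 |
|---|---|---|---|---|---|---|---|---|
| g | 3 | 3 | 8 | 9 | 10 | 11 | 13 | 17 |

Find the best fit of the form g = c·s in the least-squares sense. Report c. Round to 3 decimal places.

Entries of AᵀA: Σs·s = 221.
And Σs·g = 429.
So AᵀA·[c]ᵀ = Aᵀg: [[221]]·[c]ᵀ = [429]ᵀ.
Hence c = 429 / 221 ≈ 1.94118.

c = 1.941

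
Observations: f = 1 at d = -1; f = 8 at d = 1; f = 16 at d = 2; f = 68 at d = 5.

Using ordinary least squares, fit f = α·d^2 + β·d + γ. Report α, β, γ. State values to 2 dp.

Normal-equation sums: Σd^2·d^2 = 643, Σd^2·d = 133, Σd^2 = 31, Σd·d = 31, Σd = 7, Σ1 = 4.
Moment sums: Σd^2·f = 1773, Σd·f = 379, Σf = 93.
Solving the 3×3 system (Gaussian elimination) gives α = 2, β = 47/15, γ = 34/15.

α = 2.00, β = 3.13, γ = 2.27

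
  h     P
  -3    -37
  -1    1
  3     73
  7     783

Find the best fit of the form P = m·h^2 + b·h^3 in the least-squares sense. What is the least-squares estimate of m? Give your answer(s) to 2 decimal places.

Setting ∂/∂m … = 0 gives: 2564·m + 16806·b = 38692;  16806·m + 119108·b = 271538.
det = 2564·119108 − 16806² = 22951276.
m = (38692·119108 − 16806·271538)/22951276 = 11264777/5737819; b = (2564·271538 − 16806·38692)/22951276 = 11491420/5737819.

m = 1.96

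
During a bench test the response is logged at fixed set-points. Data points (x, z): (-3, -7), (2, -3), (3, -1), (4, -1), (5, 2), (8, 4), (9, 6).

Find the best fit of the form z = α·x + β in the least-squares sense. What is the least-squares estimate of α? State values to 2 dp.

α = 1.08

Entries of AᵀA: Σx·x = 208, Σx = 28, Σ1 = 7.
And Σx·z = 104, Σz = 0.
So AᵀA·[α, β]ᵀ = Aᵀz: [[208, 28]; [28, 7]]·[α, β]ᵀ = [104, 0]ᵀ.
det = 208·7 − 28² = 672.
α = (104·7 − 28·0)/672 = 13/12; β = (208·0 − 28·104)/672 = -13/3.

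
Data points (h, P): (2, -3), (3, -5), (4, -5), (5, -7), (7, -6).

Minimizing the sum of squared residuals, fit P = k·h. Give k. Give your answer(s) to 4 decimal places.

Forming XᵀX = [[103]] and XᵀP = [-118]ᵀ gives XᵀX·[k]ᵀ = XᵀP.
Hence k = -118 / 103 ≈ -1.14563.

k = -1.1456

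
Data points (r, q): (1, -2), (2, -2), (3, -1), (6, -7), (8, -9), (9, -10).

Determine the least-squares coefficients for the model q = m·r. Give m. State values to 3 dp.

Compute the Gram sums: Σr·r = 195.
And Σr·q = -213.
So AᵀA·[m]ᵀ = Aᵀq: [[195]]·[m]ᵀ = [-213]ᵀ.
m = (-213)/195 = -1.09231.

m = -1.092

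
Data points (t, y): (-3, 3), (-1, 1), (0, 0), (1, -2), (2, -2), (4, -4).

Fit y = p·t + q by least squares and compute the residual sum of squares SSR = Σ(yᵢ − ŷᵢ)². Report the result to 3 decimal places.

Normal-equation sums: Σt·t = 31, Σt = 3, Σ1 = 6.
For Aᵀy: Σt·y = -32, Σy = -4.
So AᵀA·[p, q]ᵀ = Aᵀy: [[31, 3]; [3, 6]]·[p, q]ᵀ = [-32, -4]ᵀ.
Determinant 31·6 − 3² = 177.
p = ((-32)·6 − 3·(-4))/177 = -60/59; q = (31·(-4) − 3·(-32))/177 = -28/177.
Residuals: 19/177, 25/177, 28/177, -146/177, 34/177, 40/177; SSR = 146/177.

SSR = 0.825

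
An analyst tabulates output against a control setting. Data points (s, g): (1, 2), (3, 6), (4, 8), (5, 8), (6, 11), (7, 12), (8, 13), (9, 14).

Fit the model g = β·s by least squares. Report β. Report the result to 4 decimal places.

The normal system MᵀM·[β]ᵀ = Mᵀg is [[281]]·[β]ᵀ = [472]ᵀ.
β = 472/281 = 1.67972.

β = 1.6797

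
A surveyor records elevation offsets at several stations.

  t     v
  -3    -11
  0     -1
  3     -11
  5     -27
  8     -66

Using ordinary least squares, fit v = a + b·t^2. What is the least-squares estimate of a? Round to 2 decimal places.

Entries of MᵀM: Σ1 = 5, Σt^2 = 107, Σt^2·t^2 = 4883.
Moment sums: Σv = -116, Σt^2·v = -5097.
So MᵀM·[a, b]ᵀ = Mᵀv: [[5, 107]; [107, 4883]]·[a, b]ᵀ = [-116, -5097]ᵀ.
Δ = 5·4883 − 107² = 12966.
a = ((-116)·4883 − 107·(-5097))/12966 = -21049/12966; b = (5·(-5097) − 107·(-116))/12966 = -13073/12966.

a = -1.62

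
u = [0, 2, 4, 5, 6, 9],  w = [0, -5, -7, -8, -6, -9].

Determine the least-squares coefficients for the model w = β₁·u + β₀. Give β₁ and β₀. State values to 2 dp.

β₁ = -0.88, β₀ = -2.03

The normal equations are: 162·β₁ + 26·β₀ = -195;  26·β₁ + 6·β₀ = -35.
(Σu·u = 162, Σu = 26, Σ1 = 6, Σu·w = -195, Σw = -35.)
Eliminating β₀: 6·(row 1) − 26·(row 2) gives 296·β₁ = 6·(-195) − 26·(-35) = -260, so β₁ = -65/74.
Then β₀ = ((-35) − 26·(-65/74))/6 = -75/37.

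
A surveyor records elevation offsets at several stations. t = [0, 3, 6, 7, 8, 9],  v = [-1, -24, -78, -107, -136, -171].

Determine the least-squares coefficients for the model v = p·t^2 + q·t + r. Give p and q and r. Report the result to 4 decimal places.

p = -1.9283, q = -1.4651, r = -1.2978

The normal system XᵀX·[p, q, r]ᵀ = Xᵀv is [[14435, 1827, 239]; [1827, 239, 33]; [239, 33, 6]]·[p, q, r]ᵀ = [-30822, -3916, -517]ᵀ.
Inverting the 3×3 Gram matrix, [p, q, r]ᵀ = [-1049/544, -797/544, -353/272]ᵀ.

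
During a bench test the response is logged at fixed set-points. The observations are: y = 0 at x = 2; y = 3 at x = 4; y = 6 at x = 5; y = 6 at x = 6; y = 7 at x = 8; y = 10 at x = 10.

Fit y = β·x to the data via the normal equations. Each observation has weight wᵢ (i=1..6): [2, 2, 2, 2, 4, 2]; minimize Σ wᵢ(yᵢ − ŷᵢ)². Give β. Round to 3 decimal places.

Normal-equation sums: Σwᵢ·x·x = 618.
Moment sums: Σwᵢ·x·y = 580.
Hence β = 580 / 618 ≈ 0.938511.

β = 0.939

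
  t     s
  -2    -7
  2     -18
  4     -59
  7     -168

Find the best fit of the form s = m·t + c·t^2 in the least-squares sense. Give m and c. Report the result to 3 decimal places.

With design matrix M, MᵀM = [[73, 407]; [407, 2689]] and Mᵀs = [-1434, -9276]ᵀ.
Δ = 73·2689 − 407² = 30648.
m = ((-1434)·2689 − 407·(-9276))/30648 = -13449/5108; c = (73·(-9276) − 407·(-1434))/30648 = -15585/5108.

m = -2.633, c = -3.051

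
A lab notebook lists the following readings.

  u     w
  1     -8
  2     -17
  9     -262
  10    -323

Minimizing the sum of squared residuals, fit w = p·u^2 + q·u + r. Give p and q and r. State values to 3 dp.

p = -3.250, q = 0.750, r = -5.500

Compute the Gram sums: Σu^2·u^2 = 16578, Σu^2·u = 1738, Σu^2 = 186, Σu·u = 186, Σu = 22, Σ1 = 4.
Right-hand side: Σu^2·w = -53598, Σu·w = -5630, Σw = -610.
Row-reducing yields p = -13/4, q = 3/4, r = -11/2.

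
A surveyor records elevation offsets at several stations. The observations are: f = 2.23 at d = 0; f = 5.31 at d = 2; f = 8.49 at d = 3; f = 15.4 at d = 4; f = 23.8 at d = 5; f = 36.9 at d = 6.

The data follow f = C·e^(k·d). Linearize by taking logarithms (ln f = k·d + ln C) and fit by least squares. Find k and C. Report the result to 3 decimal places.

k = 0.476, C = 2.151

With ln fᵢ as the transformed response and dᵢ as the regressor:
Sums: Σd = 20.0000, Σ(d)² = 90.0000, Σln f = 14.1227, Σd·ln f = 58.1910.
Normal system: [[90.0000, 20.0000]; [20.0000, 6]]·[k, ln C]ᵀ = [58.1910, 14.1227]ᵀ.
Δ = 90.0000·6 − (20.0000)² = 140.0000; k = (58.1910·6 − 20.0000·14.1227)/140.0000 = 0.47637, ln C = (90.0000·14.1227 − 20.0000·58.1910)/140.0000 = 0.76591, so C = exp(0.76591) = 2.15094.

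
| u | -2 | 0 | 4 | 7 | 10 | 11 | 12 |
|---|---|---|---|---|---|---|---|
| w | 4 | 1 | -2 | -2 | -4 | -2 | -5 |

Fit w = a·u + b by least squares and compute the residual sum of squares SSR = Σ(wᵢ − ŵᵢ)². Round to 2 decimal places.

SSR = 9.21

Setting ∂/∂a … = 0 gives: 434·a + 42·b = -152;  42·a + 7·b = -10.
Δ = 434·7 − 42² = 1274.
a = ((-152)·7 − 42·(-10))/1274 = -46/91; b = (434·(-10) − 42·(-152))/1274 = 146/91.
Residuals: 18/13, -55/91, -144/91, -6/91, -50/91, 178/91, -7/13; SSR = 838/91.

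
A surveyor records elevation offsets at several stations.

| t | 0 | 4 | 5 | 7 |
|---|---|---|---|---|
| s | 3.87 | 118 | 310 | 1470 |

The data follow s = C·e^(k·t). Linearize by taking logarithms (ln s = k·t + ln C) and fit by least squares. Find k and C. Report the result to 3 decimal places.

Linearized form: ln s = k·t + ln C. From the 4 transformed points,
XᵀX = [[90.0000, 16.0000]; [16.0000, 4]], rhs = [98.8167, 19.1535]ᵀ  (here Σt = 16.0000, Σ(t)² = 90.0000, Σln s = 19.1535, Σt·ln s = 98.8167).
Δ = 90.0000·4 − (16.0000)² = 104.0000; k = (98.8167·4 − 16.0000·19.1535)/104.0000 = 0.85395, ln C = (90.0000·19.1535 − 16.0000·98.8167)/104.0000 = 1.37260, so C = exp(1.37260) = 3.94558.

k = 0.854, C = 3.946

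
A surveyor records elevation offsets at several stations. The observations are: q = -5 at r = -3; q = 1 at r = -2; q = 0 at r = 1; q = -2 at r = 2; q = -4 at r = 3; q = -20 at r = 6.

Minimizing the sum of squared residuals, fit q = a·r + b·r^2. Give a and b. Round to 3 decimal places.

a = -0.186, b = -0.513

The normal system XᵀX·[a, b]ᵀ = Xᵀq is [[63, 217]; [217, 1491]]·[a, b]ᵀ = [-123, -805]ᵀ.
Δ = 63·1491 − 217² = 46844.
a = ((-123)·1491 − 217·(-805))/46844 = -311/1673; b = (63·(-805) − 217·(-123))/46844 = -858/1673.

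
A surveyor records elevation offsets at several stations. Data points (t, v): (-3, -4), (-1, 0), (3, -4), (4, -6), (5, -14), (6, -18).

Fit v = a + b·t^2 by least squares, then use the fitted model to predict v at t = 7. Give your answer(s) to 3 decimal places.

With design matrix M, MᵀM = [[6, 96]; [96, 2340]] and Mᵀv = [-46, -1166]ᵀ.
Eliminating b: 2340·(row 1) − 96·(row 2) gives 4824·a = 2340·(-46) − 96·(-1166) = 4296, so a = 179/201.
Then b = ((-1166) − 96·(179/201))/2340 = -215/402.
At t = 7: v̂ = (179/201)·(1) + (-215/402)·(49) = -10177/402.

v̂ = -25.316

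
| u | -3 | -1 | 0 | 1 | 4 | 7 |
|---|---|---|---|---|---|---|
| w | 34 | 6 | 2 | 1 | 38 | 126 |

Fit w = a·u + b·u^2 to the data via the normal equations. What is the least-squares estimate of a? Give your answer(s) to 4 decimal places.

a = -2.4455

The normal system MᵀM·[a, b]ᵀ = Mᵀw is [[76, 380]; [380, 2740]]·[a, b]ᵀ = [927, 7095]ᵀ.
Eliminating b: 2740·(row 1) − 380·(row 2) gives 63840·a = 2740·927 − 380·7095 = -156120, so a = -1301/532.
Then b = (7095 − 380·(-1301/532))/2740 = 41/14.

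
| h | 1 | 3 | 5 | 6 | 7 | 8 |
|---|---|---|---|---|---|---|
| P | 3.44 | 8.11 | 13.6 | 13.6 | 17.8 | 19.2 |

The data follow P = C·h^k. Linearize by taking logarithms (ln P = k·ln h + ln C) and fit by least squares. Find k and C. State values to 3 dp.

Linearized form: ln P = k·ln h + ln C. From the 6 transformed points,
Sums: Σln h = 8.5252, Σ(ln h)² = 15.1183, Σln P = 14.3828, Σln h·ln P = 22.9241.
Normal system: [[15.1183, 8.5252]; [8.5252, 6]]·[k, ln C]ᵀ = [22.9241, 14.3828]ᵀ.
Δ = 15.1183·6 − (8.5252)² = 18.0313; k = (22.9241·6 − 8.5252·14.3828)/18.0313 = 0.82793, ln C = (15.1183·14.3828 − 8.5252·22.9241)/18.0313 = 1.22076, so C = exp(1.22076) = 3.38977.

k = 0.828, C = 3.390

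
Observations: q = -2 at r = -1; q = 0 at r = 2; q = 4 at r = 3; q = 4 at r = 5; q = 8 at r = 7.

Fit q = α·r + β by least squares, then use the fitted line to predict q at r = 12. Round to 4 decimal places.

q̂ = 13.6087

From the data, Σr·r = 88, Σr = 16, Σ1 = 5.
Moment sums: Σr·q = 90, Σq = 14.
XᵀX·[α, β]ᵀ = Xᵀq becomes [[88, 16]; [16, 5]]·[α, β]ᵀ = [90, 14]ᵀ.
det = 88·5 − 16² = 184.
α = (90·5 − 16·14)/184 = 113/92; β = (88·14 − 16·90)/184 = -26/23.
At r = 12: q̂ = (113/92)·(12) + (-26/23)·(1) = 313/23.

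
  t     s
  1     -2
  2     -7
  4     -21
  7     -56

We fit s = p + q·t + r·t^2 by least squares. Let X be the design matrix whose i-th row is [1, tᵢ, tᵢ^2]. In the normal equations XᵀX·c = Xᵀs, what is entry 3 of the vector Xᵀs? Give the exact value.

Entry 3 ↔ basis t^2, so (Xᵀs)_{3} = Σᵢ (t^2)·sᵢ = (1)·(-2) + (4)·(-7) + (16)·(-21) + (49)·(-56) = -3110.

-3110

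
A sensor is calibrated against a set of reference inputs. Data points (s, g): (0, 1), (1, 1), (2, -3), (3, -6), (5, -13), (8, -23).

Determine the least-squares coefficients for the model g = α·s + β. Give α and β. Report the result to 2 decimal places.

α = -3.17, β = 2.88

MᵀM·[α, β]ᵀ = Mᵀg reads: 103·α + 19·β = -272;  19·α + 6·β = -43.
(Σs·s = 103, Σs = 19, Σ1 = 6, Σs·g = -272, Σg = -43.)
Eliminating β: 6·(row 1) − 19·(row 2) gives 257·α = 6·(-272) − 19·(-43) = -815, so α = -815/257.
Then β = ((-43) − 19·(-815/257))/6 = 739/257.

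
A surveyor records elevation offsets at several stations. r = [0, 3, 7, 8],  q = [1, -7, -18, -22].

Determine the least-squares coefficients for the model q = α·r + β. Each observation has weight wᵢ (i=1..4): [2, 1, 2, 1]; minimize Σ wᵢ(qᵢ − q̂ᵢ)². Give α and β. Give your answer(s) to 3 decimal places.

α = -2.791, β = 1.127

Forming XᵀWX = [[171, 25]; [25, 6]] and XᵀWq = [-449, -63]ᵀ gives XᵀWX·[α, β]ᵀ = XᵀWq.
Eliminating β: 6·(row 1) − 25·(row 2) gives 401·α = 6·(-449) − 25·(-63) = -1119, so α = -1119/401.
Then β = ((-63) − 25·(-1119/401))/6 = 452/401.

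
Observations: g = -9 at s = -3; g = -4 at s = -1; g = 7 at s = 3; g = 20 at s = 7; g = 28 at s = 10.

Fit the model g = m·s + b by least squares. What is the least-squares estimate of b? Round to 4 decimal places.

b = -0.8493

Compute the Gram sums: Σs·s = 168, Σs = 16, Σ1 = 5.
For Aᵀg: Σs·g = 472, Σg = 42.
Determinant 168·5 − 16² = 584.
m = (472·5 − 16·42)/584 = 211/73; b = (168·42 − 16·472)/584 = -62/73.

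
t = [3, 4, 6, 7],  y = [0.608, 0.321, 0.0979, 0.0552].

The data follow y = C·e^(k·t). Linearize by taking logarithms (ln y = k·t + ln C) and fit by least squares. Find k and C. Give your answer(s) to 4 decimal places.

k = -0.5986, C = 3.5942

With ln yᵢ as the transformed response and tᵢ as the regressor:
Σt = 20.0000, Σ(t)² = 110.0000, Σln y = -6.8545, Σt·ln y = -40.2584.
Equations: 110.0000·k + 20.0000·ln C = -40.2584;  20.0000·k + 4·ln C = -6.8545.
Δ = 110.0000·4 − (20.0000)² = 40.0000; k = (-40.2584·4 − 20.0000·-6.8545)/40.0000 = -0.59859, ln C = (110.0000·-6.8545 − 20.0000·-40.2584)/40.0000 = 1.27934, so C = exp(1.27934) = 3.59425.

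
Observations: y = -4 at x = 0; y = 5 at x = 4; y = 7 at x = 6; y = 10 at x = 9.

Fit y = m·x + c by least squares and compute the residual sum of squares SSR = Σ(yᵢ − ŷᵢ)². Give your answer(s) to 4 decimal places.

SSR = 5.5556

The normal system MᵀM·[m, c]ᵀ = Mᵀy is [[133, 19]; [19, 4]]·[m, c]ᵀ = [152, 18]ᵀ.
Δ = 133·4 − 19² = 171.
m = (152·4 − 19·18)/171 = 14/9; c = (133·18 − 19·152)/171 = -26/9.
Residuals: -10/9, 5/3, 5/9, -10/9; SSR = 50/9.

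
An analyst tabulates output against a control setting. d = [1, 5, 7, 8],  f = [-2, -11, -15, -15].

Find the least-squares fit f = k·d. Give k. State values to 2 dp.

Entries of MᵀM: Σd·d = 139.
Moment sums: Σd·f = -282.
Normal equations: [[139]]·[k]ᵀ = [-282]ᵀ.
Hence k = -282 / 139 ≈ -2.02878.

k = -2.03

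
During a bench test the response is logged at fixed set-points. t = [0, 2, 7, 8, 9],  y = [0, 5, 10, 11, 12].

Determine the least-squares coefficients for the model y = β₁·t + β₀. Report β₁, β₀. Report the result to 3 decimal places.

β₁ = 1.248, β₀ = 1.108

Entries of XᵀX: Σt·t = 198, Σt = 26, Σ1 = 5.
For Xᵀy: Σt·y = 276, Σy = 38.
XᵀX·[β₁, β₀]ᵀ = Xᵀy becomes [[198, 26]; [26, 5]]·[β₁, β₀]ᵀ = [276, 38]ᵀ.
det = 198·5 − 26² = 314.
β₁ = (276·5 − 26·38)/314 = 196/157; β₀ = (198·38 − 26·276)/314 = 174/157.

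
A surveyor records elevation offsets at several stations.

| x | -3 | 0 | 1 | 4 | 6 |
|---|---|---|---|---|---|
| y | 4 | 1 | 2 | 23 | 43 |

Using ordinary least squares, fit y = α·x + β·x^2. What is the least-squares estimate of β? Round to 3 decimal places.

Sums needed: Σx·x = 62, Σx·x^2 = 254, Σx^2·x^2 = 1634.
For Mᵀy: Σx·y = 340, Σx^2·y = 1954.
Δ = 62·1634 − 254² = 36792.
α = (340·1634 − 254·1954)/36792 = 4937/3066; β = (62·1954 − 254·340)/36792 = 2899/3066.

β = 0.946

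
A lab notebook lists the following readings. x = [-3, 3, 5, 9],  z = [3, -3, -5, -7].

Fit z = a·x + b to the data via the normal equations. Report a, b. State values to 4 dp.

a = -0.8533, b = -0.0133

The normal system MᵀM·[a, b]ᵀ = Mᵀz is [[124, 14]; [14, 4]]·[a, b]ᵀ = [-106, -12]ᵀ.
det = 124·4 − 14² = 300.
a = ((-106)·4 − 14·(-12))/300 = -64/75; b = (124·(-12) − 14·(-106))/300 = -1/75.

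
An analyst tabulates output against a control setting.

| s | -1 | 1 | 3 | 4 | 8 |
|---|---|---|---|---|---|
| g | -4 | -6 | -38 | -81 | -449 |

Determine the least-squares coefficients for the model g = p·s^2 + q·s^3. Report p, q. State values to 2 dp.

Sums needed: Σs^2·s^2 = 4435, Σs^2·s^3 = 34035, Σs^3·s^3 = 266971.
And Σs^2·g = -30384, Σs^3·g = -236100.
Normal equations: [[4435, 34035]; [34035, 266971]]·[p, q]ᵀ = [-30384, -236100]ᵀ.
det = 4435·266971 − 34035² = 25635160.
p = ((-30384)·266971 − 34035·(-236100))/25635160 = -18995841/6408790; q = (4435·(-236100) − 34035·(-30384))/25635160 = -649203/1281758.

p = -2.96, q = -0.51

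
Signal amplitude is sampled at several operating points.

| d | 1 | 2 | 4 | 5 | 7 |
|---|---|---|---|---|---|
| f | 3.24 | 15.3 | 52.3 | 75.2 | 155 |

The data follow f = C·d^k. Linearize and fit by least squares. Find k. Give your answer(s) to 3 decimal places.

k = 1.948

Let Y = ln f. Fitting Y = k·ln d + ln C by least squares:
Σln d = 5.6348, Σ(ln d)² = 8.7791, Σln f = 17.2240, Σln d·ln f = 24.1434.
Normal system: [[8.7791, 5.6348]; [5.6348, 5]]·[k, ln C]ᵀ = [24.1434, 17.2240]ᵀ.
Δ = 8.7791·5 − (5.6348)² = 12.1448; k = (24.1434·5 − 5.6348·17.2240)/12.1448 = 1.94846, ln C = (8.7791·17.2240 − 5.6348·24.1434)/12.1448 = 1.24897.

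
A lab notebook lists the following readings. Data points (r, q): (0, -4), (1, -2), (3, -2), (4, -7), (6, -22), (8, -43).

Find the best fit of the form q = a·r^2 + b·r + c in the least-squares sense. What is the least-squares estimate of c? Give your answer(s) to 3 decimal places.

Normal-equation sums: Σr^2·r^2 = 5730, Σr^2·r = 820, Σr^2 = 126, Σr·r = 126, Σr = 22, Σ1 = 6.
And Σr^2·q = -3676, Σr·q = -512, Σq = -80.
So XᵀX·[a, b, c]ᵀ = Xᵀq: [[5730, 820, 126]; [820, 126, 22]; [126, 22, 6]]·[a, b, c]ᵀ = [-3676, -512, -80]ᵀ.
Row-reducing yields a = -9152/8733, b = 10050/2911, c = -34798/8733.

c = -3.985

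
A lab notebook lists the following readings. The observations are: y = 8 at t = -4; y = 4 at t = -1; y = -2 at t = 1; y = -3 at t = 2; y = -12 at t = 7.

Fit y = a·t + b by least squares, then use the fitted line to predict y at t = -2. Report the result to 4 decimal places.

ŷ = 4.5909

Forming XᵀX = [[71, 5]; [5, 5]] and Xᵀy = [-128, -5]ᵀ gives XᵀX·[a, b]ᵀ = Xᵀy.
Eliminating b: 5·(row 1) − 5·(row 2) gives 330·a = 5·(-128) − 5·(-5) = -615, so a = -41/22.
Then b = ((-5) − 5·(-41/22))/5 = 19/22.
At t = -2: ŷ = (-41/22)·(-2) + (19/22)·(1) = 101/22.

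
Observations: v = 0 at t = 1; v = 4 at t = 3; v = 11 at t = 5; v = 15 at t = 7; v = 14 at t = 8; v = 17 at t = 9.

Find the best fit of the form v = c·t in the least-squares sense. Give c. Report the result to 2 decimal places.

The normal equations are: 229·c = 437.
Hence c = 437 / 229 ≈ 1.9083.

c = 1.91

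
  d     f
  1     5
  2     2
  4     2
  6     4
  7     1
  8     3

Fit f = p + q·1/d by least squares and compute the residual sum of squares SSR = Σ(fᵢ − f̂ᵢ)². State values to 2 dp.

The normal system AᵀA·[p, q]ᵀ = Aᵀf is [[6, 367/168]; [367/168, 38845/28224]]·[p, q]ᵀ = [17, 1291/168]ᵀ.
det = 6·(38845/28224) − (367/168)² = 98381/28224.
p = (17·(38845/28224) − (367/168)·(1291/168))/(98381/28224) = 186568/98381; q = (6·(1291/168) − (367/168)·17)/(98381/28224) = 253176/98381.
Residuals: 52161/98381, -116394/98381, -53100/98381, 164760/98381, -124355/98381, 76928/98381; SSR = 687286/98381.

SSR = 6.99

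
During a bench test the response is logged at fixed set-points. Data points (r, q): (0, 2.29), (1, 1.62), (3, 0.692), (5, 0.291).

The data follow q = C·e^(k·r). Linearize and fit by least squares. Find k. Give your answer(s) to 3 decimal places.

k = -0.416

Taking logs, ln q = k·r + ln C, so regress ln q on r.
Σr = 9.0000, Σ(r)² = 35.0000, Σln q = -0.2916, Σr·ln q = -6.7942.
Equations: 35.0000·k + 9.0000·ln C = -6.7942;  9.0000·k + 4·ln C = -0.2916.
Δ = 35.0000·4 − (9.0000)² = 59.0000; k = (-6.7942·4 − 9.0000·-0.2916)/59.0000 = -0.41614, ln C = (35.0000·-0.2916 − 9.0000·-6.7942)/59.0000 = 0.86341.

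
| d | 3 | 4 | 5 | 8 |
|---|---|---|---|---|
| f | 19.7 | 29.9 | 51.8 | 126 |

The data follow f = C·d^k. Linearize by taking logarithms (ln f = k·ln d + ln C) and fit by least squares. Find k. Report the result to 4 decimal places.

k = 1.9308

Let Y = ln f. Fitting Y = k·ln d + ln C by least squares:
XᵀX = [[10.0431, 6.1738]; [6.1738, 4]], rhs = [24.3948, 15.1621]ᵀ  (here Σln d = 6.1738, Σ(ln d)² = 10.0431, Σln f = 15.1621, Σln d·ln f = 24.3948).
Δ = 10.0431·4 − (6.1738)² = 2.0569; k = (24.3948·4 − 6.1738·15.1621)/2.0569 = 1.93080, ln C = (10.0431·15.1621 − 6.1738·24.3948)/2.0569 = 0.81045.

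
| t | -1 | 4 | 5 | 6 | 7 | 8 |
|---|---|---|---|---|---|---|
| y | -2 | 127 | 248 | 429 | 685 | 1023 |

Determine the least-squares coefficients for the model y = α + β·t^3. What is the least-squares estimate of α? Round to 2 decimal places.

α = -1.17

AᵀA·[α, β]ᵀ = Aᵀy reads: 6·α + 1259·β = 2510;  1259·α + 446171·β = 890525.
(Σ1 = 6, Σt^3 = 1259, Σt^3·t^3 = 446171, Σy = 2510, Σt^3·y = 890525.)
Eliminating β: 446171·(row 1) − 1259·(row 2) gives 1091945·α = 446171·2510 − 1259·890525 = -1281765, so α = -256353/218389.
Then β = (890525 − 1259·(-256353/218389))/446171 = 436612/218389.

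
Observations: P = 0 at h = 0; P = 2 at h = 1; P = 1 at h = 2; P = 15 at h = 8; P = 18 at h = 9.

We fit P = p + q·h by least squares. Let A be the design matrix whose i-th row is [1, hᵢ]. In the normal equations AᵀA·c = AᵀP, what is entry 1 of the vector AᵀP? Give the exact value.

Entry 1 ↔ basis 1, so (AᵀP)_{1} = Σᵢ Pᵢ = (1)·(0) + (1)·(2) + (1)·(1) + (1)·(15) + (1)·(18) = 36.

36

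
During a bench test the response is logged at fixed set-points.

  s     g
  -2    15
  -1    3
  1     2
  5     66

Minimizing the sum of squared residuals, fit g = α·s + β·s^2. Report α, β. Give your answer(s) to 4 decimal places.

α = -1.3450, β = 2.9119

Compute the Gram sums: Σs·s = 31, Σs·s^2 = 117, Σs^2·s^2 = 643.
Right-hand side: Σs·g = 299, Σs^2·g = 1715.
Determinant 31·643 − 117² = 6244.
α = (299·643 − 117·1715)/6244 = -4199/3122; β = (31·1715 − 117·299)/6244 = 9091/3122.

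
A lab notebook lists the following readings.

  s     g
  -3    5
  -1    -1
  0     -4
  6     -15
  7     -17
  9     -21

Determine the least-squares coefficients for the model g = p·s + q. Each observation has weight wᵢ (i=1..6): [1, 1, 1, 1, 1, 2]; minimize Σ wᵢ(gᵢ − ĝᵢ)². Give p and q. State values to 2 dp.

p = -2.06, q = -2.61

AᵀWA·[p, q]ᵀ = AᵀWg reads: 257·p + 27·q = -601;  27·p + 7·q = -74.
(Σwᵢ·s·s = 257, Σwᵢ·s = 27, Σwᵢ·1 = 7, Σwᵢ·s·g = -601, Σwᵢ·g = -74.)
Δ = 257·7 − 27² = 1070.
p = ((-601)·7 − 27·(-74))/1070 = -2209/1070; q = (257·(-74) − 27·(-601))/1070 = -2791/1070.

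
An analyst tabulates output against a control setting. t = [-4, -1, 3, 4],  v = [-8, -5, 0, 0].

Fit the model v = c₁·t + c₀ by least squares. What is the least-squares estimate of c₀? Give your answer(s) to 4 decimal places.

c₀ = -3.7805

The normal equations are: 42·c₁ + 2·c₀ = 37;  2·c₁ + 4·c₀ = -13.
(Σt·t = 42, Σt = 2, Σ1 = 4, Σt·v = 37, Σv = -13.)
Δ = 42·4 − 2² = 164.
c₁ = (37·4 − 2·(-13))/164 = 87/82; c₀ = (42·(-13) − 2·37)/164 = -155/41.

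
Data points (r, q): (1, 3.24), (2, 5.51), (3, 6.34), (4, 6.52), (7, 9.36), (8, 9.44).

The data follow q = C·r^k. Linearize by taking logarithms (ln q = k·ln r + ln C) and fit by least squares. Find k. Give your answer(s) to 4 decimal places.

Linearized form: ln q = k·ln r + ln C. From the 6 transformed points,
Σln r = 7.2034, Σ(ln r)² = 11.7199, Σln q = 11.0853, Σln r·ln q = 14.8312.
Equations: 11.7199·k + 7.2034·ln C = 14.8312;  7.2034·k + 6·ln C = 11.0853.
Solving (det = 18.4301): k = 0.49568, ln C = 1.25245.

k = 0.4957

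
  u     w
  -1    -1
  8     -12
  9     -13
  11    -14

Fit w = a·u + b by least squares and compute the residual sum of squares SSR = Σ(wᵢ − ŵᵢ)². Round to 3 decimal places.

SSR = 1.257

Forming AᵀA = [[267, 27]; [27, 4]] and Aᵀw = [-366, -40]ᵀ gives AᵀA·[a, b]ᵀ = Aᵀw.
det = 267·4 − 27² = 339.
a = ((-366)·4 − 27·(-40))/339 = -128/113; b = (267·(-40) − 27·(-366))/339 = -266/113.
Residuals: 25/113, -66/113, -51/113, 92/113; SSR = 142/113.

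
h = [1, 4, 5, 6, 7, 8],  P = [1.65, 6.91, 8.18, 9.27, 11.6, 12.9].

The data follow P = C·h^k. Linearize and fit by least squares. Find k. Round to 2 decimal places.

k = 0.99

With ln Pᵢ as the transformed response and ln hᵢ as the regressor:
Σln h = 8.8128, Σ(ln h)² = 15.8331, Σln P = 11.7705, Σln h·ln P = 20.1391.
Equations: 15.8331·k + 8.8128·ln C = 20.1391;  8.8128·k + 6·ln C = 11.7705.
Δ = 15.8331·6 − (8.8128)² = 17.3327; k = (20.1391·6 − 8.8128·11.7705)/17.3327 = 0.98678, ln C = (15.8331·11.7705 − 8.8128·20.1391)/17.3327 = 0.51236.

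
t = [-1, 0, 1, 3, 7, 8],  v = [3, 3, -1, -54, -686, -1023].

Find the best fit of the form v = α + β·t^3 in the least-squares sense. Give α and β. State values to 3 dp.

The normal equations are: 6·α + 882·β = -1758;  882·α + 380524·β = -760536.
(Σ1 = 6, Σt^3 = 882, Σt^3·t^3 = 380524, Σv = -1758, Σt^3·v = -760536.)
Δ = 6·380524 − 882² = 1505220.
α = ((-1758)·380524 − 882·(-760536))/1505220 = 30526/25087; β = (6·(-760536) − 882·(-1758))/1505220 = -50211/25087.

α = 1.217, β = -2.001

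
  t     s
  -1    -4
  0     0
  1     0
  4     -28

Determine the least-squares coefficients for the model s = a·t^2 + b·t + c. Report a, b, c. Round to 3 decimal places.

a = -2.254, b = 1.978, c = 0.166

Entries of XᵀX: Σt^2·t^2 = 258, Σt^2·t = 64, Σt^2 = 18, Σt·t = 18, Σt = 4, Σ1 = 4.
And Σt^2·s = -452, Σt·s = -108, Σs = -32.
Inverting the 3×3 Gram matrix, [a, b, c]ᵀ = [-408/181, 358/181, 30/181]ᵀ.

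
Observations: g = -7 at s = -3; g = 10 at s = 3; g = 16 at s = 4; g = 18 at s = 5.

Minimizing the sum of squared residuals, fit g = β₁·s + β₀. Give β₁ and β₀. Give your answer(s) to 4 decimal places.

β₁ = 3.1419, β₀ = 2.1806

From the data, Σs·s = 59, Σs = 9, Σ1 = 4.
Right-hand side: Σs·g = 205, Σg = 37.
MᵀM·[β₁, β₀]ᵀ = Mᵀg becomes [[59, 9]; [9, 4]]·[β₁, β₀]ᵀ = [205, 37]ᵀ.
Δ = 59·4 − 9² = 155.
β₁ = (205·4 − 9·37)/155 = 487/155; β₀ = (59·37 − 9·205)/155 = 338/155.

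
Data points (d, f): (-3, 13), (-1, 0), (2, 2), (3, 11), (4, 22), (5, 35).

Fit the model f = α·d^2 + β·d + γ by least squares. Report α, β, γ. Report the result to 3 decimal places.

α = 1.601, β = -0.430, γ = -2.526

The normal equations are: 1060·α + 196·β + 64·γ = 1451;  196·α + 64·β + 10·γ = 261;  64·α + 10·β + 6·γ = 83.
(Σd^2·d^2 = 1060, Σd^2·d = 196, Σd^2 = 64, Σd·d = 64, Σd = 10, Σ1 = 6, Σd^2·f = 1451, Σd·f = 261, Σf = 83.)
Row-reducing yields α = 365/228, β = -49/114, γ = -48/19.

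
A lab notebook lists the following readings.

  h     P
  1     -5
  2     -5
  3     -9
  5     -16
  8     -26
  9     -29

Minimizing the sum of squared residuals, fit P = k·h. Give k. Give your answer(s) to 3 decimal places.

k = -3.212

From the data, Σh·h = 184.
And Σh·P = -591.
So XᵀX·[k]ᵀ = XᵀP: [[184]]·[k]ᵀ = [-591]ᵀ.
k = (-591)/184 = -3.21196.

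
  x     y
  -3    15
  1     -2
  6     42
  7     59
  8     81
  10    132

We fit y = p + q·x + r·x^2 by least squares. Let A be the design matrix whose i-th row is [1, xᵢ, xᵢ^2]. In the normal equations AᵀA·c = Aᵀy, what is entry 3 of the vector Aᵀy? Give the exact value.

Entry 3 ↔ basis x^2, so (Aᵀy)_{3} = Σᵢ (x^2)·yᵢ = (9)·(15) + (1)·(-2) + (36)·(42) + (49)·(59) + (64)·(81) + (100)·(132) = 22920.

22920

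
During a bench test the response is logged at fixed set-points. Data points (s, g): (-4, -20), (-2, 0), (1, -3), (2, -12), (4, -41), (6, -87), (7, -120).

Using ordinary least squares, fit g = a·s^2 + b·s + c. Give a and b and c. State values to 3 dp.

Setting ∂/∂a … = 0 gives: 4242·a + 560·b + 126·c = -10039;  560·a + 126·b + 14·c = -1473;  126·a + 14·b + 7·c = -283.
Inverting the 3×3 Gram matrix, [a, b, c]ᵀ = [-14661/7042, -19097/7042, 8697/3521]ᵀ.

a = -2.082, b = -2.712, c = 2.470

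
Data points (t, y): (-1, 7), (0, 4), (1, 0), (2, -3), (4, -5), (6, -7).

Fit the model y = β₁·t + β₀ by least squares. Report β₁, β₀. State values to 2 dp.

Sums needed: Σt·t = 58, Σt = 12, Σ1 = 6.
For Aᵀy: Σt·y = -75, Σy = -4.
Determinant 58·6 − 12² = 204.
β₁ = ((-75)·6 − 12·(-4))/204 = -67/34; β₀ = (58·(-4) − 12·(-75))/204 = 167/51.

β₁ = -1.97, β₀ = 3.27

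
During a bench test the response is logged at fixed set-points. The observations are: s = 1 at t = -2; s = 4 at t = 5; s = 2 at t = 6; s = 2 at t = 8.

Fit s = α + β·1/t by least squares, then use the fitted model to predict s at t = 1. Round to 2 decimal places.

ŝ = 4.96

The normal equations are: 4·α + (-1/120)·β = 9;  (-1/120)·α + (4801/14400)·β = 53/60.
(Σ1 = 4, Σ1/t = -1/120, Σ1/t·1/t = 4801/14400, Σs = 9, Σ1/t·s = 53/60.)
Eliminating β: (4801/14400)·(row 1) − (-1/120)·(row 2) gives (6401/4800)·α = (4801/14400)·9 − (-1/120)·(53/60) = 8663/2880, so α = 43315/19203.
Then β = ((53/60) − (-1/120)·(43315/19203))/(4801/14400) = 17320/6401.
At t = 1: ŝ = (43315/19203)·(1) + (17320/6401)·(1) = 2575/519.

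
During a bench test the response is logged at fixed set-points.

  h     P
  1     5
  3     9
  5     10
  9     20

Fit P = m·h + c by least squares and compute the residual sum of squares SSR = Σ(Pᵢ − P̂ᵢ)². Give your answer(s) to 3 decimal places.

SSR = 4.971

The normal system AᵀA·[m, c]ᵀ = AᵀP is [[116, 18]; [18, 4]]·[m, c]ᵀ = [262, 44]ᵀ.
Determinant 116·4 − 18² = 140.
m = (262·4 − 18·44)/140 = 64/35; c = (116·44 − 18·262)/140 = 97/35.
Residuals: 2/5, 26/35, -67/35, 27/35; SSR = 174/35.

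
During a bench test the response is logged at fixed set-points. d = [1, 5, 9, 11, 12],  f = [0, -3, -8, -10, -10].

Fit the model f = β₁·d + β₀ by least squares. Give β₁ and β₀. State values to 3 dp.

Sums needed: Σd·d = 372, Σd = 38, Σ1 = 5.
For Mᵀf: Σd·f = -317, Σf = -31.
det = 372·5 − 38² = 416.
β₁ = ((-317)·5 − 38·(-31))/416 = -407/416; β₀ = (372·(-31) − 38·(-317))/416 = 257/208.

β₁ = -0.978, β₀ = 1.236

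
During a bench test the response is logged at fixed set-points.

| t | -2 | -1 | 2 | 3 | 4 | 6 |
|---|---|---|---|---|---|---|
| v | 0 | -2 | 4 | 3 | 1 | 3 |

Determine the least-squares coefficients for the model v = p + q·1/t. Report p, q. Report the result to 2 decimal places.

Compute the Gram sums: Σ1 = 6, Σ1/t = -1/4, Σ1/t·1/t = 245/144.
And Σv = 9, Σ1/t·v = 23/4.
det = 6·(245/144) − (-1/4)² = 487/48.
p = (9·(245/144) − (-1/4)·(23/4))/(487/48) = 804/487; q = (6·(23/4) − (-1/4)·9)/(487/48) = 1764/487.

p = 1.65, q = 3.62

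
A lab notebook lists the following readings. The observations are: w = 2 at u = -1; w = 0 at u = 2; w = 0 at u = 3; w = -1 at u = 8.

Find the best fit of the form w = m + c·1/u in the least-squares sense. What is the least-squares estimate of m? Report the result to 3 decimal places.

The normal system MᵀM·[m, c]ᵀ = Mᵀw is [[4, -1/24]; [-1/24, 793/576]]·[m, c]ᵀ = [1, -17/8]ᵀ.
det = 4·(793/576) − (-1/24)² = 1057/192.
m = (1·(793/576) − (-1/24)·(-17/8))/(1057/192) = 106/453; c = (4·(-17/8) − (-1/24)·1)/(1057/192) = -232/151.

m = 0.234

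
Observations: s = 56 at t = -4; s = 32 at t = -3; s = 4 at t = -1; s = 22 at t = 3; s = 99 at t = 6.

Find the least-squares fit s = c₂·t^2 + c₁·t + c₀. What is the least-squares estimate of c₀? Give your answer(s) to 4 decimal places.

c₀ = -0.6394

The normal system AᵀA·[c₂, c₁, c₀]ᵀ = Aᵀs is [[1715, 151, 71]; [151, 71, 1]; [71, 1, 5]]·[c₂, c₁, c₀]ᵀ = [4950, 336, 213]ᵀ.
Row-reducing yields c₂ = 26717/8702, c₁ = -819/458, c₀ = -2782/4351.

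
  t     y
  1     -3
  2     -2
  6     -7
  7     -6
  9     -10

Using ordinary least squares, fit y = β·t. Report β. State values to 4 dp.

β = -1.0585

The normal equations are: 171·β = -181.
(Σt·t = 171, Σt·y = -181.)
β = (-181)/171 = -1.05848.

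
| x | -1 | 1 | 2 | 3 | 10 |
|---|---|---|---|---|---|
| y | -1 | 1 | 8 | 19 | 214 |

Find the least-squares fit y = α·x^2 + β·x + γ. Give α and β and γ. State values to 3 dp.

α = 2.074, β = 0.875, γ = -2.117

With design matrix A, AᵀA = [[10099, 1035, 115]; [1035, 115, 15]; [115, 15, 5]] and Aᵀy = [21603, 2215, 241]ᵀ.
Solving the 3×3 system (Gaussian elimination) gives α = 1184/571, β = 2498/2855, γ = -6043/2855.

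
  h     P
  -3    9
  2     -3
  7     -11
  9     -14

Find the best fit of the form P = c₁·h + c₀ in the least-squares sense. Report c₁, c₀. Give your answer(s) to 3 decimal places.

AᵀA·[c₁, c₀]ᵀ = AᵀP reads: 143·c₁ + 15·c₀ = -236;  15·c₁ + 4·c₀ = -19.
(Σh·h = 143, Σh = 15, Σ1 = 4, Σh·P = -236, ΣP = -19.)
det = 143·4 − 15² = 347.
c₁ = ((-236)·4 − 15·(-19))/347 = -659/347; c₀ = (143·(-19) − 15·(-236))/347 = 823/347.

c₁ = -1.899, c₀ = 2.372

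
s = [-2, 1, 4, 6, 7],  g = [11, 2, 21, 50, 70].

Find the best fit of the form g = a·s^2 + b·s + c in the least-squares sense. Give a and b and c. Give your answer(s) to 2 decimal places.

a = 1.61, b = -1.54, c = 1.60

Entries of MᵀM: Σs^2·s^2 = 3970, Σs^2·s = 616, Σs^2 = 106, Σs·s = 106, Σs = 16, Σ1 = 5.
Right-hand side: Σs^2·g = 5612, Σs·g = 854, Σg = 154.
So MᵀM·[a, b, c]ᵀ = Mᵀg: [[3970, 616, 106]; [616, 106, 16]; [106, 16, 5]]·[a, b, c]ᵀ = [5612, 854, 154]ᵀ.
Solving the 3×3 system (Gaussian elimination) gives a = 11936/7413, b = -11429/7413, c = 3950/2471.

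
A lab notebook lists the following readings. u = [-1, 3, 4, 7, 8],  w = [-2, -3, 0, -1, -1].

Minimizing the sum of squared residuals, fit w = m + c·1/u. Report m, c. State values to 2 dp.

Setting ∂/∂m … = 0 gives: 5·m + (-25/168)·c = -7;  (-25/168)·m + (34141/28224)·c = 41/56.
Eliminating c: (34141/28224)·(row 1) − (-25/168)·(row 2) gives (5315/882)·m = (34141/28224)·(-7) − (-25/168)·(41/56) = -29489/3528, so m = -29489/21260.
Then c = ((41/56) − (-25/168)·(-29489/21260))/(34141/28224) = 462/1063.

m = -1.39, c = 0.43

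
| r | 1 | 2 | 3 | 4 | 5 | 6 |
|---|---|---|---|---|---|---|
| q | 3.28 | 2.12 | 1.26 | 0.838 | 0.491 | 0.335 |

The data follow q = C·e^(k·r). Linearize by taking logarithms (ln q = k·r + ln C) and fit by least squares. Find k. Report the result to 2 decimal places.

k = -0.46

With ln qᵢ as the transformed response and rᵢ as the regressor:
XᵀX = [[91.0000, 21.0000]; [21.0000, 6]], rhs = [-7.4412, 0.1887]ᵀ  (here Σr = 21.0000, Σ(r)² = 91.0000, Σln q = 0.1887, Σr·ln q = -7.4412).
Slope k = (n·Σr·ln q − Σr·Σln q)/(n·Σ(r)² − (Σr)²) = (6·-7.4412 − 21.0000·0.1887)/105.0000 = -0.46295; ln C = (Σln q − k·Σr)/n = 1.65179.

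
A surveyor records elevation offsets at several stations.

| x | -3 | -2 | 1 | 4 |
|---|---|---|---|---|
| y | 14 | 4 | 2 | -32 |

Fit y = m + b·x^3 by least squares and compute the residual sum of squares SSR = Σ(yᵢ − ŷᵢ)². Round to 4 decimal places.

Sums needed: Σ1 = 4, Σx^3 = 30, Σx^3·x^3 = 4890.
And Σy = -12, Σx^3·y = -2456.
So MᵀM·[m, b]ᵀ = Mᵀy: [[4, 30]; [30, 4890]]·[m, b]ᵀ = [-12, -2456]ᵀ.
Determinant 4·4890 − 30² = 18660.
m = ((-12)·4890 − 30·(-2456))/18660 = 250/311; b = (4·(-2456) − 30·(-12))/18660 = -2366/4665.
Residuals: -774/1555, -4018/4665, 7946/4665, -1606/4665; SSR = 18704/4665.

SSR = 4.0094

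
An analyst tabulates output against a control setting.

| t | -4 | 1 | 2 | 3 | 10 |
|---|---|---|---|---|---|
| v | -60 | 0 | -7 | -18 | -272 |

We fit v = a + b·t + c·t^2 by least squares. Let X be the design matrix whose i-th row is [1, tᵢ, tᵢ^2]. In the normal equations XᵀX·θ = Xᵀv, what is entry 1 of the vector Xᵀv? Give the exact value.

Entry 1 ↔ basis 1, so (Xᵀv)_{1} = Σᵢ vᵢ = (1)·(-60) + (1)·(0) + (1)·(-7) + (1)·(-18) + (1)·(-272) = -357.

-357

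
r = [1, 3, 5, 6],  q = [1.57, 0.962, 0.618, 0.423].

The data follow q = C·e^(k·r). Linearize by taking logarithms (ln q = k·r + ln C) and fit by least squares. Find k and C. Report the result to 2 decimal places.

Taking logs, ln q = k·r + ln C, so regress ln q on r.
XᵀX = [[71.0000, 15.0000]; [15.0000, 4]], rhs = [-7.2338, -0.9293]ᵀ  (here Σr = 15.0000, Σ(r)² = 71.0000, Σln q = -0.9293, Σr·ln q = -7.2338).
Solving (det = 59.0000): k = -0.25416, ln C = 0.72077, so C = exp(0.72077) = 2.05601.

k = -0.25, C = 2.06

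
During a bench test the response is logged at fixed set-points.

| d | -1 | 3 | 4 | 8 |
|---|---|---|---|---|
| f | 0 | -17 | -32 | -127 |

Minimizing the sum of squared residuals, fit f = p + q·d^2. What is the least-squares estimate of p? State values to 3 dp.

p = 1.140

Setting ∂/∂p … = 0 gives: 4·p + 90·q = -176;  90·p + 4434·q = -8793.
(Σ1 = 4, Σd^2 = 90, Σd^2·d^2 = 4434, Σf = -176, Σd^2·f = -8793.)
Eliminating q: 4434·(row 1) − 90·(row 2) gives 9636·p = 4434·(-176) − 90·(-8793) = 10986, so p = 1831/1606.
Then q = ((-8793) − 90·(1831/1606))/4434 = -1611/803.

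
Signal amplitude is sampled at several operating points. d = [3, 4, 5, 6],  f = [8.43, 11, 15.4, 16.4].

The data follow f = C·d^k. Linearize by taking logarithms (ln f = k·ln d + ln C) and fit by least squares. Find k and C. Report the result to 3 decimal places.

With ln fᵢ as the transformed response and ln dᵢ as the regressor:
Σln d = 5.8861, Σ(ln d)² = 8.9295, Σln f = 10.0613, Σln d·ln f = 15.0791.
Equations: 8.9295·k + 5.8861·ln C = 15.0791;  5.8861·k + 4·ln C = 10.0613.
Solving (det = 1.0716): k = 1.02103, ln C = 1.01286, so C = exp(1.01286) = 2.75347.

k = 1.021, C = 2.753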